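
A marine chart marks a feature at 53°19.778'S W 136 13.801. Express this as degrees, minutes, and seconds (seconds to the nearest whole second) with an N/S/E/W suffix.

Latitude: fractional minutes 0.77800 × 60 = 46.68″
Lon: 13.80100′ → 13′ and 0.80100 × 60 = 48.06″

53°19′47″ S, 136°13′48″ W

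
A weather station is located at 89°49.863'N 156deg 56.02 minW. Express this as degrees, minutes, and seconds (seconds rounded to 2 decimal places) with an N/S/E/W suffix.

89°49′51.78″ N, 156°56′1.20″ W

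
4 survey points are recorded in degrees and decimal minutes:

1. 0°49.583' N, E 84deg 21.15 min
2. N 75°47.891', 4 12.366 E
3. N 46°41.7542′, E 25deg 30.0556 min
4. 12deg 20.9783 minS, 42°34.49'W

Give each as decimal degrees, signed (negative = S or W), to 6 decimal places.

1. 0.826383, 84.352500
2. 75.798183, 4.206100
3. 46.695903, 25.500927
4. -12.349638, -42.574833

Point 1:
  φ: 49.583′ = 0.826383°; total 0.8263833
  N ⇒ keep positive
  Lon: 21.15′ = 0.352500°; total 84.3525000
  E ⇒ keep positive
Point 2:
  φ: 47.891′ = 0.798183°; total 75.7981833
  N ⇒ keep positive
  Longitude: 4 + 12.366/60 = 4.2061000
  E → positive
Point 3:
  Lat: 41.7542′ = 0.695903°; total 46.6959033
  N ⇒ keep positive
  Longitude: 25 + 30.0556/60 = 25.5009267
  E → positive
Point 4:
  φ: 20.9783′ = 0.349638°; total 12.3496383
  hemisphere S, so the sign is −
  λ: 42 + 34.49/60 = 42.5748333
  W ⇒ negate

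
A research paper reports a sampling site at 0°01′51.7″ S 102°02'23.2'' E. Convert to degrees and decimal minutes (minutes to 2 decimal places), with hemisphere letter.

0° 1.86′ S, 102° 2.39′ E

φ: seconds/60 = 0.86167; minutes = 1 + 0.86167 = 1.8617
Longitude: seconds/60 = 0.38667; minutes = 2 + 0.38667 = 2.3867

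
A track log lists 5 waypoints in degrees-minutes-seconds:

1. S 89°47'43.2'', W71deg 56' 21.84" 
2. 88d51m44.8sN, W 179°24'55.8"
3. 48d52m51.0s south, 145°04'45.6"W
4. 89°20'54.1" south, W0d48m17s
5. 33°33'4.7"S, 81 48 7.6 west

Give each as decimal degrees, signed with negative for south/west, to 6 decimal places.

1. -89.795333, -71.939400
2. 88.862444, -179.415500
3. -48.880833, -145.079333
4. -89.348361, -0.804722
5. -33.551306, -81.802111

Point 1:
  φ: 47′ + 43.2″ = 47.72000′; 89 + 47.72000/60 = 89.7953333
  S ⇒ negate
  Lon: 56′ + 21.84″ = 56.36400′; 71 + 56.36400/60 = 71.9394000
  W ⇒ negate
Point 2:
  Lat: 51′ + 44.8″ = 51.74667′; 88 + 51.74667/60 = 88.8624444
  N ⇒ keep positive
  λ: 24′ + 55.8″ = 24.93000′; 179 + 24.93000/60 = 179.4155000
  hemisphere W, so the sign is −
Point 3:
  Latitude: 52′ + 51″ = 52.85000′; 48 + 52.85000/60 = 48.8808333
  S ⇒ negate
  Lon: 145° + 4/60 + 45.6/3600 = 145 + 0.066667 + 0.012667 = 145.0793333
  hemisphere W, so the sign is −
Point 4:
  Lat: 20′ + 54.1″ = 20.90167′; 89 + 20.90167/60 = 89.3483611
  S ⇒ negate
  λ: 0° + 48/60 + 17/3600 = 0 + 0.800000 + 0.004722 = 0.8047222
  W → negative
Point 5:
  Latitude: 33° + 33/60 + 4.7/3600 = 33 + 0.550000 + 0.001306 = 33.5513056
  S → negative
  Longitude: 81° + 48/60 + 7.6/3600 = 81 + 0.800000 + 0.002111 = 81.8021111
  W → negative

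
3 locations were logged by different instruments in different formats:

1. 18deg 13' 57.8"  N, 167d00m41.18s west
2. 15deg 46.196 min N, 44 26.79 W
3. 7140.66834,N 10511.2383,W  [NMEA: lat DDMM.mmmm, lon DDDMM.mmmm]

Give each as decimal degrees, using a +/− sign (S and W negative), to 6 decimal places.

1. 18.232722, -167.011439
2. 15.769933, -44.446500
3. 71.677806, -105.187305

Point 1:
  Lat: 18° + 13/60 + 57.8/3600 = 18 + 0.216667 + 0.016056 = 18.2327222
  N ⇒ keep positive
  Longitude: 0′ + 41.18″ = 0.68633′; 167 + 0.68633/60 = 167.0114389
  hemisphere W, so the sign is −
Point 2:
  Lat: 46.196′ = 0.769933°; total 15.7699333
  N ⇒ keep positive
  λ: 44 + 26.79/60 = 44.4465000
  W ⇒ negate
Point 3:
  φ: split at 2 digits → 71° and 40.66834′; 71 + 40.66834/60 = 71.6778057
  N → positive
  Lon: degrees = first 3 digits = 105, minutes = 11.2383; 105 + 11.2383/60 = 105.1873050
  hemisphere W, so the sign is −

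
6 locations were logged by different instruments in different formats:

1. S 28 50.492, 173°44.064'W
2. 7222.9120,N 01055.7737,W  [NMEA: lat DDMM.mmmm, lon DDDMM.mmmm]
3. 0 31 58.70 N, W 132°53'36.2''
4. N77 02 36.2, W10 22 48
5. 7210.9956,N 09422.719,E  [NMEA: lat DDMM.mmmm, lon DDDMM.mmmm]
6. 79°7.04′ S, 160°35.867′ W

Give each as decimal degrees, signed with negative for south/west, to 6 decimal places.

Point 1:
  φ: 28 + 50.492/60 = 28.8415333
  hemisphere S, so the sign is −
  Longitude: 173 + 44.064/60 = 173.7344000
  W → negative
Point 2:
  φ: degrees = first 2 digits = 72, minutes = 22.912; 72 + 22.912/60 = 72.3818667
  N ⇒ keep positive
  Longitude: degrees = first 3 digits = 10, minutes = 55.7737; 10 + 55.7737/60 = 10.9295617
  hemisphere W, so the sign is −
Point 3:
  Lat: 0° + 31/60 + 58.7/3600 = 0 + 0.516667 + 0.016306 = 0.5329722
  N → positive
  Longitude: 132° + 53/60 + 36.2/3600 = 132 + 0.883333 + 0.010056 = 132.8933889
  W → negative
Point 4:
  Latitude: 2′ + 36.2″ = 2.60333′; 77 + 2.60333/60 = 77.0433889
  N ⇒ keep positive
  Lon: 10° + 22/60 + 48/3600 = 10 + 0.366667 + 0.013333 = 10.3800000
  W ⇒ negate
Point 5:
  φ: degrees = first 2 digits = 72, minutes = 10.9956; 72 + 10.9956/60 = 72.1832600
  N ⇒ keep positive
  Longitude: degrees = first 3 digits = 94, minutes = 22.719; 94 + 22.719/60 = 94.3786500
  E ⇒ keep positive
Point 6:
  Latitude: 79 + 7.04/60 = 79.1173333
  S ⇒ negate
  λ: 160 + 35.867/60 = 160.5977833
  W → negative

1. -28.841533, -173.734400
2. 72.381867, -10.929562
3. 0.532972, -132.893389
4. 77.043389, -10.380000
5. 72.183260, 94.378650
6. -79.117333, -160.597783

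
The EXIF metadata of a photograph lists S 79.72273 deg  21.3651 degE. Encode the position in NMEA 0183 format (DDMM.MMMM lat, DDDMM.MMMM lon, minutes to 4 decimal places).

7943.3638,S / 02121.9060,E

φ: minutes = (79.722730 − 79) × 60 = 43.363800
Longitude: fractional part 0.365100 → 21.906000 minutes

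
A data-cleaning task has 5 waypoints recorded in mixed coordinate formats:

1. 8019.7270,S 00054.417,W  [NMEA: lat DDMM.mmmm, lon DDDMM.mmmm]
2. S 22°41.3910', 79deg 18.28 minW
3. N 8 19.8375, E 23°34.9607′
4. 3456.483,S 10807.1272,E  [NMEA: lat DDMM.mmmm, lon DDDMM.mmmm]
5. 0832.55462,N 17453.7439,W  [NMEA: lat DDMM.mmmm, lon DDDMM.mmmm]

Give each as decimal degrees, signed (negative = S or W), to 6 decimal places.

Point 1:
  Lat: degrees = first 2 digits = 80, minutes = 19.727; 80 + 19.727/60 = 80.3287833
  hemisphere S, so the sign is −
  Longitude: degrees = first 3 digits = 0, minutes = 54.417; 0 + 54.417/60 = 0.9069500
  W ⇒ negate
Point 2:
  Lat: 22 + 41.391/60 = 22.6898500
  S ⇒ negate
  Lon: 79 + 18.28/60 = 79.3046667
  W ⇒ negate
Point 3:
  Latitude: 8 + 19.8375/60 = 8.3306250
  N ⇒ keep positive
  Longitude: 34.9607′ = 0.582678°; total 23.5826783
  E ⇒ keep positive
Point 4:
  Latitude: split at 2 digits → 34° and 56.483′; 34 + 56.483/60 = 34.9413833
  S ⇒ negate
  Longitude: split at 3 digits → 108° and 7.1272′; 108 + 7.1272/60 = 108.1187867
  E ⇒ keep positive
Point 5:
  Lat: split at 2 digits → 08° and 32.55462′; 8 + 32.55462/60 = 8.5425770
  N ⇒ keep positive
  Lon: degrees = first 3 digits = 174, minutes = 53.7439; 174 + 53.7439/60 = 174.8957317
  W ⇒ negate

1. -80.328783, -0.906950
2. -22.689850, -79.304667
3. 8.330625, 23.582678
4. -34.941383, 108.118787
5. 8.542577, -174.895732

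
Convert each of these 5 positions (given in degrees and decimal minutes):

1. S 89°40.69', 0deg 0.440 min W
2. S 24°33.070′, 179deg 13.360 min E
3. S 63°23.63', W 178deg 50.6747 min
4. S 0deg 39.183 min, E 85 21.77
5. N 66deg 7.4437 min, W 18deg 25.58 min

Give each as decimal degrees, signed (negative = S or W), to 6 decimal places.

1. -89.678167, -0.007333
2. -24.551167, 179.222667
3. -63.393833, -178.844578
4. -0.653050, 85.362833
5. 66.124062, -18.426333

Point 1:
  Latitude: 40.69′ = 0.678167°; total 89.6781667
  hemisphere S, so the sign is −
  λ: 0 + 0.44/60 = 0.0073333
  W → negative
Point 2:
  Lat: 24 + 33.07/60 = 24.5511667
  S ⇒ negate
  Longitude: 13.36′ = 0.222667°; total 179.2226667
  E ⇒ keep positive
Point 3:
  φ: 23.63′ = 0.393833°; total 63.3938333
  S ⇒ negate
  λ: 178 + 50.6747/60 = 178.8445783
  W → negative
Point 4:
  Latitude: 0 + 39.183/60 = 0.6530500
  S → negative
  Lon: 85 + 21.77/60 = 85.3628333
  E ⇒ keep positive
Point 5:
  Lat: 66 + 7.4437/60 = 66.1240617
  N → positive
  Lon: 25.58′ = 0.426333°; total 18.4263333
  hemisphere W, so the sign is −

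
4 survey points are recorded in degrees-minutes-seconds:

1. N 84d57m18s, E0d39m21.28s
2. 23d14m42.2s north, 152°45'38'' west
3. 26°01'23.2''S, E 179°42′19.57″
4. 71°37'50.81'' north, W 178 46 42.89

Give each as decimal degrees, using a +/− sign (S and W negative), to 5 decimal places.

Point 1:
  Lat: 57′ + 18″ = 57.30000′; 84 + 57.30000/60 = 84.955000
  N → positive
  Longitude: 0° + 39/60 + 21.28/3600 = 0 + 0.650000 + 0.005911 = 0.655911
  E ⇒ keep positive
Point 2:
  Lat: 14′ + 42.2″ = 14.70333′; 23 + 14.70333/60 = 23.245056
  N → positive
  λ: 152 + 45/60 + 38/3600 = 152.760556
  W → negative
Point 3:
  Lat: 1′ + 23.2″ = 1.38667′; 26 + 1.38667/60 = 26.023111
  hemisphere S, so the sign is −
  λ: 42′ + 19.57″ = 42.32617′; 179 + 42.32617/60 = 179.705436
  E → positive
Point 4:
  Lat: 71° + 37/60 + 50.81/3600 = 71 + 0.616667 + 0.014114 = 71.630781
  N ⇒ keep positive
  λ: 178° + 46/60 + 42.89/3600 = 178 + 0.766667 + 0.011914 = 178.778581
  W → negative

1. 84.95500, 0.65591
2. 23.24506, -152.76056
3. -26.02311, 179.70544
4. 71.63078, -178.77858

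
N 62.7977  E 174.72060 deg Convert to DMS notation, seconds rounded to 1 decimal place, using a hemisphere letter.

Latitude: 0.797700° → 47.86200′; 0.86200 × 60 = 51.720″
Longitude: 0.720600 × 60 = 43.23600′ → 43′, remainder × 60 = 14.160″

62°47′51.7″ N, 174°43′14.2″ E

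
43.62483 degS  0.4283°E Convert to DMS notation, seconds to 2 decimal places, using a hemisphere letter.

43°37′29.39″ S, 0°25′41.88″ E

φ: 0.624830° → 37.48980′; 0.48980 × 60 = 29.3880″
λ: 0.428300 × 60 = 25.69800′ → 25′, remainder × 60 = 41.8800″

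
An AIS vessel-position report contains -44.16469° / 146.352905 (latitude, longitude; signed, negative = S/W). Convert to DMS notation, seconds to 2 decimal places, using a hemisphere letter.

44°09′52.88″ S, 146°21′10.46″ E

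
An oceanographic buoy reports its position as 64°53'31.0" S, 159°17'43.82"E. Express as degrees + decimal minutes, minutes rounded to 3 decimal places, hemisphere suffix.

64° 53.517′ S, 159° 17.730′ E

Latitude: 53 + 31/60 = 53.51667′
λ: 17 + 43.82/60 = 17.73033′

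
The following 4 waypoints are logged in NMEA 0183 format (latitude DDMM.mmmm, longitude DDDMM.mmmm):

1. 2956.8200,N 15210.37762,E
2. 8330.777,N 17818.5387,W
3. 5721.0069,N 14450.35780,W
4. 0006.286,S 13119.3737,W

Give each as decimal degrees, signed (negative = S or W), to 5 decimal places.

1. 29.94700, 152.17296
2. 83.51295, -178.30898
3. 57.35012, -144.83930
4. -0.10477, -131.32290

Point 1:
  Lat: degrees = first 2 digits = 29, minutes = 56.82; 29 + 56.82/60 = 29.947000
  N ⇒ keep positive
  Longitude: degrees = first 3 digits = 152, minutes = 10.37762; 152 + 10.37762/60 = 152.172960
  E → positive
Point 2:
  Lat: degrees = first 2 digits = 83, minutes = 30.777; 83 + 30.777/60 = 83.512950
  N ⇒ keep positive
  λ: degrees = first 3 digits = 178, minutes = 18.5387; 178 + 18.5387/60 = 178.308978
  hemisphere W, so the sign is −
Point 3:
  φ: degrees = first 2 digits = 57, minutes = 21.0069; 57 + 21.0069/60 = 57.350115
  N → positive
  Longitude: split at 3 digits → 144° and 50.3578′; 144 + 50.3578/60 = 144.839297
  W ⇒ negate
Point 4:
  Latitude: degrees = first 2 digits = 0, minutes = 6.286; 0 + 6.286/60 = 0.104767
  S → negative
  Lon: degrees = first 3 digits = 131, minutes = 19.3737; 131 + 19.3737/60 = 131.322895
  W ⇒ negate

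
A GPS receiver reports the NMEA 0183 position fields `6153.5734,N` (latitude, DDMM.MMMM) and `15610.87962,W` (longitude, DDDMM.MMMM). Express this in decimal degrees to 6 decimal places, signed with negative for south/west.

61.892890, -156.181327

φ: degrees = first 2 digits = 61, minutes = 53.5734; 61 + 53.5734/60 = 61.8928900
N → positive
Longitude: split at 3 digits → 156° and 10.87962′; 156 + 10.87962/60 = 156.1813270
W → negative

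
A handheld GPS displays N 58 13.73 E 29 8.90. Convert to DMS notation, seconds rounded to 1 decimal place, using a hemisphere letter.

φ: fractional minutes 0.73000 × 60 = 43.800″
Lon: 8.90000′ → 8′ and 0.90000 × 60 = 54.000″

58°13′43.8″ N, 29°08′54.0″ E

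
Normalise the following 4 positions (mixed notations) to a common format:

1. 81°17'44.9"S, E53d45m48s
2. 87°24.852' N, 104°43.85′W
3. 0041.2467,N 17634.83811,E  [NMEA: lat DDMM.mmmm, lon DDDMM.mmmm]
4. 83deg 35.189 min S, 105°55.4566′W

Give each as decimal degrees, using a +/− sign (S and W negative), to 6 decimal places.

1. -81.295806, 53.763333
2. 87.414200, -104.730833
3. 0.687445, 176.580635
4. -83.586483, -105.924277

Point 1:
  Lat: 81 + 17/60 + 44.9/3600 = 81.2958056
  S → negative
  λ: 53° + 45/60 + 48/3600 = 53 + 0.750000 + 0.013333 = 53.7633333
  E → positive
Point 2:
  Lat: 87 + 24.852/60 = 87.4142000
  N ⇒ keep positive
  Lon: 104 + 43.85/60 = 104.7308333
  W ⇒ negate
Point 3:
  Lat: split at 2 digits → 00° and 41.2467′; 0 + 41.2467/60 = 0.6874450
  N ⇒ keep positive
  Longitude: split at 3 digits → 176° and 34.83811′; 176 + 34.83811/60 = 176.5806352
  E → positive
Point 4:
  Latitude: 35.189′ = 0.586483°; total 83.5864833
  hemisphere S, so the sign is −
  Lon: 105 + 55.4566/60 = 105.9242767
  W ⇒ negate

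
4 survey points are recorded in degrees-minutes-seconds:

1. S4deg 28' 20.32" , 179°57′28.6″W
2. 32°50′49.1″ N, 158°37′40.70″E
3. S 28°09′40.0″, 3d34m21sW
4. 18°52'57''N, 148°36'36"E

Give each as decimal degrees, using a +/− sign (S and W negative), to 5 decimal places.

1. -4.47231, -179.95794
2. 32.84697, 158.62797
3. -28.16111, -3.57250
4. 18.88250, 148.61000

Point 1:
  φ: 28′ + 20.32″ = 28.33867′; 4 + 28.33867/60 = 4.472311
  S → negative
  λ: 179° + 57/60 + 28.6/3600 = 179 + 0.950000 + 0.007944 = 179.957944
  W ⇒ negate
Point 2:
  φ: 50′ + 49.1″ = 50.81833′; 32 + 50.81833/60 = 32.846972
  N → positive
  λ: 158° + 37/60 + 40.7/3600 = 158 + 0.616667 + 0.011306 = 158.627972
  E → positive
Point 3:
  φ: 28° + 9/60 + 40/3600 = 28 + 0.150000 + 0.011111 = 28.161111
  S → negative
  Lon: 3° + 34/60 + 21/3600 = 3 + 0.566667 + 0.005833 = 3.572500
  hemisphere W, so the sign is −
Point 4:
  Latitude: 18 + 52/60 + 57/3600 = 18.882500
  N → positive
  λ: 148 + 36/60 + 36/3600 = 148.610000
  E → positive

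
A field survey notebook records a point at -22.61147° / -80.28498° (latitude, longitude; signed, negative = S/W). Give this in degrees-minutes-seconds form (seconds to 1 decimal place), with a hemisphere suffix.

22°36′41.3″ S, 80°17′5.9″ W

Latitude is negative → S; |value| = 22.611470
φ: whole degrees 22; 36.68820′ → 36′ and 41.292″
Longitude is negative → W; |value| = 80.284980
Longitude: whole degrees 80; 17.09880′ → 17′ and 5.928″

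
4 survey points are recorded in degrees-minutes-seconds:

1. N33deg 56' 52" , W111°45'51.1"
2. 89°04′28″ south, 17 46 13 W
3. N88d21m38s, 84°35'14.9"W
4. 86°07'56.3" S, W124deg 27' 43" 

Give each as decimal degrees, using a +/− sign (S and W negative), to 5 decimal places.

1. 33.94778, -111.76419
2. -89.07444, -17.77028
3. 88.36056, -84.58747
4. -86.13231, -124.46194

Point 1:
  φ: 33° + 56/60 + 52/3600 = 33 + 0.933333 + 0.014444 = 33.947778
  N ⇒ keep positive
  Longitude: 111° + 45/60 + 51.1/3600 = 111 + 0.750000 + 0.014194 = 111.764194
  hemisphere W, so the sign is −
Point 2:
  φ: 4′ + 28″ = 4.46667′; 89 + 4.46667/60 = 89.074444
  hemisphere S, so the sign is −
  Longitude: 46′ + 13″ = 46.21667′; 17 + 46.21667/60 = 17.770278
  W → negative
Point 3:
  Lat: 88 + 21/60 + 38/3600 = 88.360556
  N ⇒ keep positive
  Longitude: 35′ + 14.9″ = 35.24833′; 84 + 35.24833/60 = 84.587472
  hemisphere W, so the sign is −
Point 4:
  Latitude: 86 + 7/60 + 56.3/3600 = 86.132306
  S → negative
  Lon: 27′ + 43″ = 27.71667′; 124 + 27.71667/60 = 124.461944
  W → negative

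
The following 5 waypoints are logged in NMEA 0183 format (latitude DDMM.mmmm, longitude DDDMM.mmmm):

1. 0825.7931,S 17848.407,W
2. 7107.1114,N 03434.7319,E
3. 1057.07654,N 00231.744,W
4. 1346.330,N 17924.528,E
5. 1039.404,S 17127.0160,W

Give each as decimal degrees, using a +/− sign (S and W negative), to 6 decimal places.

Point 1:
  Lat: degrees = first 2 digits = 8, minutes = 25.7931; 8 + 25.7931/60 = 8.4298850
  S ⇒ negate
  Lon: split at 3 digits → 178° and 48.407′; 178 + 48.407/60 = 178.8067833
  W → negative
Point 2:
  Lat: degrees = first 2 digits = 71, minutes = 7.1114; 71 + 7.1114/60 = 71.1185233
  N → positive
  λ: degrees = first 3 digits = 34, minutes = 34.7319; 34 + 34.7319/60 = 34.5788650
  E ⇒ keep positive
Point 3:
  Latitude: split at 2 digits → 10° and 57.07654′; 10 + 57.07654/60 = 10.9512757
  N ⇒ keep positive
  λ: degrees = first 3 digits = 2, minutes = 31.744; 2 + 31.744/60 = 2.5290667
  W → negative
Point 4:
  φ: degrees = first 2 digits = 13, minutes = 46.33; 13 + 46.33/60 = 13.7721667
  N ⇒ keep positive
  Lon: degrees = first 3 digits = 179, minutes = 24.528; 179 + 24.528/60 = 179.4088000
  E → positive
Point 5:
  Lat: degrees = first 2 digits = 10, minutes = 39.404; 10 + 39.404/60 = 10.6567333
  hemisphere S, so the sign is −
  λ: degrees = first 3 digits = 171, minutes = 27.016; 171 + 27.016/60 = 171.4502667
  hemisphere W, so the sign is −

1. -8.429885, -178.806783
2. 71.118523, 34.578865
3. 10.951276, -2.529067
4. 13.772167, 179.408800
5. -10.656733, -171.450267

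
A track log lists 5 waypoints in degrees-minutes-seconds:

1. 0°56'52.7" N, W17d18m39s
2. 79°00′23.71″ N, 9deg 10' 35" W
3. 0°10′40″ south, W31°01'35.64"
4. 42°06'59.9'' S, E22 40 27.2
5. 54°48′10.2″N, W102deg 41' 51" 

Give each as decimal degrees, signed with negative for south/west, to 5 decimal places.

1. 0.94797, -17.31083
2. 79.00659, -9.17639
3. -0.17778, -31.02657
4. -42.11664, 22.67422
5. 54.80283, -102.69750

Point 1:
  φ: 56′ + 52.7″ = 56.87833′; 0 + 56.87833/60 = 0.947972
  N → positive
  Lon: 17 + 18/60 + 39/3600 = 17.310833
  W ⇒ negate
Point 2:
  Lat: 79° + 0/60 + 23.71/3600 = 79 + 0.000000 + 0.006586 = 79.006586
  N → positive
  Lon: 9 + 10/60 + 35/3600 = 9.176389
  W → negative
Point 3:
  Latitude: 10′ + 40″ = 10.66667′; 0 + 10.66667/60 = 0.177778
  S → negative
  Longitude: 1′ + 35.64″ = 1.59400′; 31 + 1.59400/60 = 31.026567
  W ⇒ negate
Point 4:
  φ: 42° + 6/60 + 59.9/3600 = 42 + 0.100000 + 0.016639 = 42.116639
  hemisphere S, so the sign is −
  Lon: 22 + 40/60 + 27.2/3600 = 22.674222
  E → positive
Point 5:
  Lat: 48′ + 10.2″ = 48.17000′; 54 + 48.17000/60 = 54.802833
  N ⇒ keep positive
  λ: 102 + 41/60 + 51/3600 = 102.697500
  W ⇒ negate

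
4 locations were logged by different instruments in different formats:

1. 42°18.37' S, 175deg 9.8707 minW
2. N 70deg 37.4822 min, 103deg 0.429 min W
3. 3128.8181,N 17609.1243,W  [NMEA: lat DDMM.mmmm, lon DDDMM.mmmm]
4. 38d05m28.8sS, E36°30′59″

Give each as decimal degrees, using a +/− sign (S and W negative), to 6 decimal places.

Point 1:
  φ: 18.37′ = 0.306167°; total 42.3061667
  hemisphere S, so the sign is −
  λ: 175 + 9.8707/60 = 175.1645117
  W → negative
Point 2:
  Lat: 70 + 37.4822/60 = 70.6247033
  N ⇒ keep positive
  λ: 0.429′ = 0.007150°; total 103.0071500
  W ⇒ negate
Point 3:
  Lat: split at 2 digits → 31° and 28.8181′; 31 + 28.8181/60 = 31.4803017
  N → positive
  Longitude: degrees = first 3 digits = 176, minutes = 9.1243; 176 + 9.1243/60 = 176.1520717
  hemisphere W, so the sign is −
Point 4:
  φ: 38° + 5/60 + 28.8/3600 = 38 + 0.083333 + 0.008000 = 38.0913333
  S → negative
  Longitude: 36 + 30/60 + 59/3600 = 36.5163889
  E ⇒ keep positive

1. -42.306167, -175.164512
2. 70.624703, -103.007150
3. 31.480302, -176.152072
4. -38.091333, 36.516389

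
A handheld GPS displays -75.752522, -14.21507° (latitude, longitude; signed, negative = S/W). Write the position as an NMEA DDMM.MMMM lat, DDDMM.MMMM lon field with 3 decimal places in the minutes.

7545.151,S / 01412.904,W

Latitude is negative → S; |value| = 75.752522
Lat: 75° + 0.752522 × 60 = 75° 45.15132′
Longitude is negative → W; |value| = 14.215070
Longitude: fractional part 0.215070 → 12.90420 minutes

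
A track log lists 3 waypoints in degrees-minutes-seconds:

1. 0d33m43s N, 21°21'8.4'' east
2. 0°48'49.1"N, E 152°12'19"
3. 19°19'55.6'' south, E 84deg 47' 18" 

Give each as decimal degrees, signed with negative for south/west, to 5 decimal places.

1. 0.56194, 21.35233
2. 0.81364, 152.20528
3. -19.33211, 84.78833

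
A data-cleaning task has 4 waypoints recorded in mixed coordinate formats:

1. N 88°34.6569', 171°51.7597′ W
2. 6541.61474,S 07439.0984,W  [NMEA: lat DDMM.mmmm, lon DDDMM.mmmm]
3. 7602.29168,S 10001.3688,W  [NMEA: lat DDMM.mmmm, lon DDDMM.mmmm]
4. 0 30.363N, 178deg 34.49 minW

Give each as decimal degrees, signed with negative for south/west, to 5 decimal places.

1. 88.57762, -171.86266
2. -65.69358, -74.65164
3. -76.03819, -100.02281
4. 0.50605, -178.57483

Point 1:
  φ: 34.6569′ = 0.577615°; total 88.577615
  N → positive
  λ: 51.7597′ = 0.862662°; total 171.862662
  W ⇒ negate
Point 2:
  Lat: degrees = first 2 digits = 65, minutes = 41.61474; 65 + 41.61474/60 = 65.693579
  hemisphere S, so the sign is −
  λ: split at 3 digits → 074° and 39.0984′; 74 + 39.0984/60 = 74.651640
  W → negative
Point 3:
  φ: split at 2 digits → 76° and 2.29168′; 76 + 2.29168/60 = 76.038195
  S → negative
  λ: degrees = first 3 digits = 100, minutes = 1.3688; 100 + 1.3688/60 = 100.022813
  W → negative
Point 4:
  Latitude: 30.363′ = 0.506050°; total 0.506050
  N ⇒ keep positive
  Longitude: 178 + 34.49/60 = 178.574833
  hemisphere W, so the sign is −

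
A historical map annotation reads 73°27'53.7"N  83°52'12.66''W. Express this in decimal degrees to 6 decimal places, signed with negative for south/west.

73.464917, -83.870183

Latitude: 73 + 27/60 + 53.7/3600 = 73.4649167
N → positive
Lon: 83 + 52/60 + 12.66/3600 = 83.8701833
W → negative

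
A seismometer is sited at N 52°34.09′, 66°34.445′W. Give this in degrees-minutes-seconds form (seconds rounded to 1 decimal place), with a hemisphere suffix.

52°34′5.4″ N, 66°34′26.7″ W

Latitude: fractional minutes 0.09000 × 60 = 5.400″
Longitude: fractional minutes 0.44500 × 60 = 26.700″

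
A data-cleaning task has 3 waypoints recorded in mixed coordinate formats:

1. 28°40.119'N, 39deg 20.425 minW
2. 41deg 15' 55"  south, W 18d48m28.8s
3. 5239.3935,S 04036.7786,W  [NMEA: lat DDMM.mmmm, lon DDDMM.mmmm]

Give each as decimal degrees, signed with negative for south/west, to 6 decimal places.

1. 28.668650, -39.340417
2. -41.265278, -18.808000
3. -52.656558, -40.612977

Point 1:
  Latitude: 40.119′ = 0.668650°; total 28.6686500
  N → positive
  Lon: 39 + 20.425/60 = 39.3404167
  hemisphere W, so the sign is −
Point 2:
  Latitude: 41° + 15/60 + 55/3600 = 41 + 0.250000 + 0.015278 = 41.2652778
  S → negative
  Lon: 18° + 48/60 + 28.8/3600 = 18 + 0.800000 + 0.008000 = 18.8080000
  hemisphere W, so the sign is −
Point 3:
  Latitude: degrees = first 2 digits = 52, minutes = 39.3935; 52 + 39.3935/60 = 52.6565583
  S → negative
  Longitude: degrees = first 3 digits = 40, minutes = 36.7786; 40 + 36.7786/60 = 40.6129767
  hemisphere W, so the sign is −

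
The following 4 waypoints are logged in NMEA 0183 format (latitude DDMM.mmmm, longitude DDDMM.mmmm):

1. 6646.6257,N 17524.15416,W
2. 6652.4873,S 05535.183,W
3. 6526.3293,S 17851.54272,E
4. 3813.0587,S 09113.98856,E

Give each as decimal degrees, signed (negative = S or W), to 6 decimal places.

1. 66.777095, -175.402569
2. -66.874788, -55.586383
3. -65.438822, 178.859045
4. -38.217645, 91.233143

Point 1:
  Latitude: degrees = first 2 digits = 66, minutes = 46.6257; 66 + 46.6257/60 = 66.7770950
  N ⇒ keep positive
  Lon: degrees = first 3 digits = 175, minutes = 24.15416; 175 + 24.15416/60 = 175.4025693
  hemisphere W, so the sign is −
Point 2:
  Lat: split at 2 digits → 66° and 52.4873′; 66 + 52.4873/60 = 66.8747883
  S ⇒ negate
  Lon: degrees = first 3 digits = 55, minutes = 35.183; 55 + 35.183/60 = 55.5863833
  hemisphere W, so the sign is −
Point 3:
  Lat: split at 2 digits → 65° and 26.3293′; 65 + 26.3293/60 = 65.4388217
  S ⇒ negate
  Lon: split at 3 digits → 178° and 51.54272′; 178 + 51.54272/60 = 178.8590453
  E ⇒ keep positive
Point 4:
  φ: split at 2 digits → 38° and 13.0587′; 38 + 13.0587/60 = 38.2176450
  S ⇒ negate
  Longitude: split at 3 digits → 091° and 13.98856′; 91 + 13.98856/60 = 91.2331427
  E → positive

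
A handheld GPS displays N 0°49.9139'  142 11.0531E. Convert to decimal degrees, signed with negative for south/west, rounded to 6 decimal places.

0.831898, 142.184218

Lat: 0 + 49.9139/60 = 0.8318983
N ⇒ keep positive
λ: 142 + 11.0531/60 = 142.1842183
E ⇒ keep positive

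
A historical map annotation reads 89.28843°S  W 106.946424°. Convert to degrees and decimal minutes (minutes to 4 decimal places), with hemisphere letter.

89° 17.3058′ S, 106° 56.7854′ W

Latitude: 89° + 0.288430 × 60 = 89° 17.305800′
Lon: minutes = (106.946424 − 106) × 60 = 56.785440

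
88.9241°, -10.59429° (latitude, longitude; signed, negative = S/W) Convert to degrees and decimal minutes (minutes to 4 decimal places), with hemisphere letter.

Lat: minutes = (88.924100 − 88) × 60 = 55.446000
Longitude is negative → W; |value| = 10.594290
λ: fractional part 0.594290 → 35.657400 minutes

88° 55.4460′ N, 10° 35.6574′ W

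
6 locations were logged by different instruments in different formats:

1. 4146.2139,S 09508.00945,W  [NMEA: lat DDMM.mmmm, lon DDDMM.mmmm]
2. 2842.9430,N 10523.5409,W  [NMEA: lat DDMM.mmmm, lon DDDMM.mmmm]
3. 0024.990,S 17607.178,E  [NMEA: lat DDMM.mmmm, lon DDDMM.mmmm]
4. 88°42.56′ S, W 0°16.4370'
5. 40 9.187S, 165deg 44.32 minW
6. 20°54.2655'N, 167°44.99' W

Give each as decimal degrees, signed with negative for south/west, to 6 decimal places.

1. -41.770232, -95.133491
2. 28.715717, -105.392348
3. -0.416500, 176.119633
4. -88.709333, -0.273950
5. -40.153117, -165.738667
6. 20.904425, -167.749833

Point 1:
  Lat: split at 2 digits → 41° and 46.2139′; 41 + 46.2139/60 = 41.7702317
  S → negative
  Longitude: split at 3 digits → 095° and 8.00945′; 95 + 8.00945/60 = 95.1334908
  hemisphere W, so the sign is −
Point 2:
  φ: degrees = first 2 digits = 28, minutes = 42.943; 28 + 42.943/60 = 28.7157167
  N → positive
  Longitude: degrees = first 3 digits = 105, minutes = 23.5409; 105 + 23.5409/60 = 105.3923483
  hemisphere W, so the sign is −
Point 3:
  φ: split at 2 digits → 00° and 24.99′; 0 + 24.99/60 = 0.4165000
  S → negative
  Longitude: degrees = first 3 digits = 176, minutes = 7.178; 176 + 7.178/60 = 176.1196333
  E ⇒ keep positive
Point 4:
  φ: 88 + 42.56/60 = 88.7093333
  S ⇒ negate
  λ: 0 + 16.437/60 = 0.2739500
  W → negative
Point 5:
  Lat: 40 + 9.187/60 = 40.1531167
  S ⇒ negate
  Longitude: 165 + 44.32/60 = 165.7386667
  W → negative
Point 6:
  φ: 20 + 54.2655/60 = 20.9044250
  N → positive
  λ: 167 + 44.99/60 = 167.7498333
  W → negative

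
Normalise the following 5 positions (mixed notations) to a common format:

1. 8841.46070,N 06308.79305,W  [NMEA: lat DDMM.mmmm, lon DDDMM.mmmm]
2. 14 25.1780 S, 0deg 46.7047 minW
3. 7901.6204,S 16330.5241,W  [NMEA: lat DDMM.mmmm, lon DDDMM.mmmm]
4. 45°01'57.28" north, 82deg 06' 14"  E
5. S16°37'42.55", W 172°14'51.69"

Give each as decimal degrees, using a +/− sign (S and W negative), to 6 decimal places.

Point 1:
  φ: degrees = first 2 digits = 88, minutes = 41.4607; 88 + 41.4607/60 = 88.6910117
  N ⇒ keep positive
  Lon: split at 3 digits → 063° and 8.79305′; 63 + 8.79305/60 = 63.1465508
  W ⇒ negate
Point 2:
  Lat: 14 + 25.178/60 = 14.4196333
  S ⇒ negate
  λ: 0 + 46.7047/60 = 0.7784117
  W ⇒ negate
Point 3:
  Latitude: degrees = first 2 digits = 79, minutes = 1.6204; 79 + 1.6204/60 = 79.0270067
  S → negative
  Lon: split at 3 digits → 163° and 30.5241′; 163 + 30.5241/60 = 163.5087350
  hemisphere W, so the sign is −
Point 4:
  Lat: 45° + 1/60 + 57.28/3600 = 45 + 0.016667 + 0.015911 = 45.0325778
  N ⇒ keep positive
  Longitude: 6′ + 14″ = 6.23333′; 82 + 6.23333/60 = 82.1038889
  E ⇒ keep positive
Point 5:
  Latitude: 16° + 37/60 + 42.55/3600 = 16 + 0.616667 + 0.011819 = 16.6284861
  hemisphere S, so the sign is −
  Lon: 172 + 14/60 + 51.69/3600 = 172.2476917
  W → negative

1. 88.691012, -63.146551
2. -14.419633, -0.778412
3. -79.027007, -163.508735
4. 45.032578, 82.103889
5. -16.628486, -172.247692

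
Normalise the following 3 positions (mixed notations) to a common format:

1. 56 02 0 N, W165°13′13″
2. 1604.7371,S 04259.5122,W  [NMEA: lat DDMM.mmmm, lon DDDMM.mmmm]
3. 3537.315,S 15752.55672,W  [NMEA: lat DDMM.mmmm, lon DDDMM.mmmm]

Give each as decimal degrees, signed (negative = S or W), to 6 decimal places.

Point 1:
  φ: 56° + 2/60 + 0/3600 = 56 + 0.033333 + 0.000000 = 56.0333333
  N ⇒ keep positive
  Longitude: 13′ + 13″ = 13.21667′; 165 + 13.21667/60 = 165.2202778
  W ⇒ negate
Point 2:
  φ: degrees = first 2 digits = 16, minutes = 4.7371; 16 + 4.7371/60 = 16.0789517
  S → negative
  λ: degrees = first 3 digits = 42, minutes = 59.5122; 42 + 59.5122/60 = 42.9918700
  W ⇒ negate
Point 3:
  φ: split at 2 digits → 35° and 37.315′; 35 + 37.315/60 = 35.6219167
  S ⇒ negate
  λ: degrees = first 3 digits = 157, minutes = 52.55672; 157 + 52.55672/60 = 157.8759453
  W ⇒ negate

1. 56.033333, -165.220278
2. -16.078952, -42.991870
3. -35.621917, -157.875945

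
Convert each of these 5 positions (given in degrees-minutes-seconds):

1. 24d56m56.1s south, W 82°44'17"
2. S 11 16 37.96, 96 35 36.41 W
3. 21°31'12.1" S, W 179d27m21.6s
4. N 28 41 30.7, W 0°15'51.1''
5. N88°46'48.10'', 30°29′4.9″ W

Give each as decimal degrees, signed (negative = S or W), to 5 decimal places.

Point 1:
  Lat: 24° + 56/60 + 56.1/3600 = 24 + 0.933333 + 0.015583 = 24.948917
  S ⇒ negate
  Longitude: 44′ + 17″ = 44.28333′; 82 + 44.28333/60 = 82.738056
  W ⇒ negate
Point 2:
  Latitude: 11° + 16/60 + 37.96/3600 = 11 + 0.266667 + 0.010544 = 11.277211
  S ⇒ negate
  Longitude: 35′ + 36.41″ = 35.60683′; 96 + 35.60683/60 = 96.593447
  hemisphere W, so the sign is −
Point 3:
  Latitude: 21° + 31/60 + 12.1/3600 = 21 + 0.516667 + 0.003361 = 21.520028
  hemisphere S, so the sign is −
  λ: 27′ + 21.6″ = 27.36000′; 179 + 27.36000/60 = 179.456000
  hemisphere W, so the sign is −
Point 4:
  Lat: 41′ + 30.7″ = 41.51167′; 28 + 41.51167/60 = 28.691861
  N → positive
  Longitude: 0 + 15/60 + 51.1/3600 = 0.264194
  W → negative
Point 5:
  Lat: 88° + 46/60 + 48.1/3600 = 88 + 0.766667 + 0.013361 = 88.780028
  N → positive
  Longitude: 30° + 29/60 + 4.9/3600 = 30 + 0.483333 + 0.001361 = 30.484694
  hemisphere W, so the sign is −

1. -24.94892, -82.73806
2. -11.27721, -96.59345
3. -21.52003, -179.45600
4. 28.69186, -0.26419
5. 88.78003, -30.48469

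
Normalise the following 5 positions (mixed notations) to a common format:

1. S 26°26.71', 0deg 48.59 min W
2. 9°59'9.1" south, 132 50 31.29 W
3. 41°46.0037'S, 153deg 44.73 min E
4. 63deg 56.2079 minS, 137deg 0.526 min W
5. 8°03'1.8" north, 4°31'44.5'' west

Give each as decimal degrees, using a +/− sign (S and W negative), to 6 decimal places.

Point 1:
  Latitude: 26 + 26.71/60 = 26.4451667
  hemisphere S, so the sign is −
  Lon: 48.59′ = 0.809833°; total 0.8098333
  W → negative
Point 2:
  Latitude: 9° + 59/60 + 9.1/3600 = 9 + 0.983333 + 0.002528 = 9.9858611
  S → negative
  λ: 132 + 50/60 + 31.29/3600 = 132.8420250
  W → negative
Point 3:
  Latitude: 46.0037′ = 0.766728°; total 41.7667283
  hemisphere S, so the sign is −
  Lon: 153 + 44.73/60 = 153.7455000
  E ⇒ keep positive
Point 4:
  φ: 56.2079′ = 0.936798°; total 63.9367983
  S ⇒ negate
  λ: 0.526′ = 0.008767°; total 137.0087667
  hemisphere W, so the sign is −
Point 5:
  φ: 8 + 3/60 + 1.8/3600 = 8.0505000
  N ⇒ keep positive
  Lon: 31′ + 44.5″ = 31.74167′; 4 + 31.74167/60 = 4.5290278
  W ⇒ negate

1. -26.445167, -0.809833
2. -9.985861, -132.842025
3. -41.766728, 153.745500
4. -63.936798, -137.008767
5. 8.050500, -4.529028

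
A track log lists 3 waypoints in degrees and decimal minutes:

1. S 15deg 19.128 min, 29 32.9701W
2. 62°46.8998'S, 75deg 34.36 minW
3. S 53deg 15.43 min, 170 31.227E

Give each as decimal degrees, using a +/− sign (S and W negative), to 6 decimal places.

Point 1:
  Lat: 19.128′ = 0.318800°; total 15.3188000
  S ⇒ negate
  Longitude: 29 + 32.9701/60 = 29.5495017
  hemisphere W, so the sign is −
Point 2:
  Latitude: 46.8998′ = 0.781663°; total 62.7816633
  S → negative
  Lon: 75 + 34.36/60 = 75.5726667
  W → negative
Point 3:
  Latitude: 53 + 15.43/60 = 53.2571667
  S → negative
  λ: 31.227′ = 0.520450°; total 170.5204500
  E ⇒ keep positive

1. -15.318800, -29.549502
2. -62.781663, -75.572667
3. -53.257167, 170.520450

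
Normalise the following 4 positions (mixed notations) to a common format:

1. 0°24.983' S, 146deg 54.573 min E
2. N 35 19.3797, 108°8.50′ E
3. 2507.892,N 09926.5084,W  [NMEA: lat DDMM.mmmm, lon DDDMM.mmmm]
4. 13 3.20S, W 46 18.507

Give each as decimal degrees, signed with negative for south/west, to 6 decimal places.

1. -0.416383, 146.909550
2. 35.322995, 108.141667
3. 25.131533, -99.441807
4. -13.053333, -46.308450

Point 1:
  Latitude: 0 + 24.983/60 = 0.4163833
  S ⇒ negate
  Lon: 54.573′ = 0.909550°; total 146.9095500
  E → positive
Point 2:
  Latitude: 19.3797′ = 0.322995°; total 35.3229950
  N → positive
  λ: 8.5′ = 0.141667°; total 108.1416667
  E → positive
Point 3:
  φ: degrees = first 2 digits = 25, minutes = 7.892; 25 + 7.892/60 = 25.1315333
  N ⇒ keep positive
  Longitude: split at 3 digits → 099° and 26.5084′; 99 + 26.5084/60 = 99.4418067
  hemisphere W, so the sign is −
Point 4:
  φ: 3.2′ = 0.053333°; total 13.0533333
  hemisphere S, so the sign is −
  Lon: 18.507′ = 0.308450°; total 46.3084500
  W → negative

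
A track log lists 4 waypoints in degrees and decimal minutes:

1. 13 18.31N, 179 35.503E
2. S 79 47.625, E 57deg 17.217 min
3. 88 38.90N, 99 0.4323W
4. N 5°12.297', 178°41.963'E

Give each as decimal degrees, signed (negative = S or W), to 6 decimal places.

Point 1:
  Lat: 18.31′ = 0.305167°; total 13.3051667
  N ⇒ keep positive
  Lon: 35.503′ = 0.591717°; total 179.5917167
  E → positive
Point 2:
  φ: 79 + 47.625/60 = 79.7937500
  S ⇒ negate
  Longitude: 57 + 17.217/60 = 57.2869500
  E → positive
Point 3:
  Latitude: 88 + 38.9/60 = 88.6483333
  N ⇒ keep positive
  Longitude: 99 + 0.4323/60 = 99.0072050
  W → negative
Point 4:
  Latitude: 5 + 12.297/60 = 5.2049500
  N → positive
  Longitude: 178 + 41.963/60 = 178.6993833
  E ⇒ keep positive

1. 13.305167, 179.591717
2. -79.793750, 57.286950
3. 88.648333, -99.007205
4. 5.204950, 178.699383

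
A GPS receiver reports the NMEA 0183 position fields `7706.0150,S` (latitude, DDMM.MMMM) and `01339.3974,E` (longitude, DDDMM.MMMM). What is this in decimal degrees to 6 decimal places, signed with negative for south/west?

-77.100250, 13.656623

Lat: split at 2 digits → 77° and 6.015′; 77 + 6.015/60 = 77.1002500
S ⇒ negate
Longitude: split at 3 digits → 013° and 39.3974′; 13 + 39.3974/60 = 13.6566233
E → positive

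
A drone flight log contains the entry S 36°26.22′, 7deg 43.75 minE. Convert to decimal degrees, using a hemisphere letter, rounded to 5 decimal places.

36.43700° S, 7.72917° E

Lat: 36 + 26.22/60 = 36.437000
Lon: 43.75′ = 0.729167°; total 7.729167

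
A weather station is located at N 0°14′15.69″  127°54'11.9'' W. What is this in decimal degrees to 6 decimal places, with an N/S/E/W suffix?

0.237692° N, 127.903306° W

φ: 0° + 14/60 + 15.69/3600 = 0 + 0.233333 + 0.004358 = 0.2376917
Lon: 127° + 54/60 + 11.9/3600 = 127 + 0.900000 + 0.003306 = 127.9033056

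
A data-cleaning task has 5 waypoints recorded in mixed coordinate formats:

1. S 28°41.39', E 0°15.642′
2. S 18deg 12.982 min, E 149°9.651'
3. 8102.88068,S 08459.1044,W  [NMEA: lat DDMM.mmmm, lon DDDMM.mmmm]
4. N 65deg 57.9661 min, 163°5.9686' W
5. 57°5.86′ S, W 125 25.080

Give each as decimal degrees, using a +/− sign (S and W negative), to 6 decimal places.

Point 1:
  Latitude: 41.39′ = 0.689833°; total 28.6898333
  hemisphere S, so the sign is −
  λ: 15.642′ = 0.260700°; total 0.2607000
  E → positive
Point 2:
  Lat: 12.982′ = 0.216367°; total 18.2163667
  S → negative
  Lon: 149 + 9.651/60 = 149.1608500
  E → positive
Point 3:
  φ: split at 2 digits → 81° and 2.88068′; 81 + 2.88068/60 = 81.0480113
  S ⇒ negate
  Longitude: split at 3 digits → 084° and 59.1044′; 84 + 59.1044/60 = 84.9850733
  W → negative
Point 4:
  φ: 57.9661′ = 0.966102°; total 65.9661017
  N ⇒ keep positive
  λ: 163 + 5.9686/60 = 163.0994767
  W → negative
Point 5:
  φ: 57 + 5.86/60 = 57.0976667
  S ⇒ negate
  λ: 125 + 25.08/60 = 125.4180000
  hemisphere W, so the sign is −

1. -28.689833, 0.260700
2. -18.216367, 149.160850
3. -81.048011, -84.985073
4. 65.966102, -163.099477
5. -57.097667, -125.418000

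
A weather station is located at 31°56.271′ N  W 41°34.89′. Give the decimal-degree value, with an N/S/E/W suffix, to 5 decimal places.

Lat: 31 + 56.271/60 = 31.937850
Longitude: 34.89′ = 0.581500°; total 41.581500

31.93785° N, 41.58150° W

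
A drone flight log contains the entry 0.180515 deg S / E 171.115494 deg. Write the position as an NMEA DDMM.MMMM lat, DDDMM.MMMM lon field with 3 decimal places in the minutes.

Latitude: minutes = (0.180515 − 0) × 60 = 10.83090
Lon: fractional part 0.115494 → 6.92964 minutes

0010.831,S / 17106.930,E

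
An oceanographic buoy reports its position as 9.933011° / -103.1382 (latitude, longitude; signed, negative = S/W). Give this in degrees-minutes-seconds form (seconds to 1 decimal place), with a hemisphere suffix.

9°55′58.8″ N, 103°08′17.5″ W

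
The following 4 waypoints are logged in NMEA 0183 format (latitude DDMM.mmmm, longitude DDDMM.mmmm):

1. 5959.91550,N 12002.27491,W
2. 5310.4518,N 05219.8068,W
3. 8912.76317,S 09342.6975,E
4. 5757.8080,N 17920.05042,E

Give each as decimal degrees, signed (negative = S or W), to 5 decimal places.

Point 1:
  Lat: degrees = first 2 digits = 59, minutes = 59.9155; 59 + 59.9155/60 = 59.998592
  N → positive
  Longitude: degrees = first 3 digits = 120, minutes = 2.27491; 120 + 2.27491/60 = 120.037915
  W ⇒ negate
Point 2:
  φ: split at 2 digits → 53° and 10.4518′; 53 + 10.4518/60 = 53.174197
  N ⇒ keep positive
  Lon: degrees = first 3 digits = 52, minutes = 19.8068; 52 + 19.8068/60 = 52.330113
  hemisphere W, so the sign is −
Point 3:
  φ: split at 2 digits → 89° and 12.76317′; 89 + 12.76317/60 = 89.212720
  S ⇒ negate
  Lon: degrees = first 3 digits = 93, minutes = 42.6975; 93 + 42.6975/60 = 93.711625
  E ⇒ keep positive
Point 4:
  φ: degrees = first 2 digits = 57, minutes = 57.808; 57 + 57.808/60 = 57.963467
  N ⇒ keep positive
  Longitude: split at 3 digits → 179° and 20.05042′; 179 + 20.05042/60 = 179.334174
  E → positive

1. 59.99859, -120.03792
2. 53.17420, -52.33011
3. -89.21272, 93.71163
4. 57.96347, 179.33417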